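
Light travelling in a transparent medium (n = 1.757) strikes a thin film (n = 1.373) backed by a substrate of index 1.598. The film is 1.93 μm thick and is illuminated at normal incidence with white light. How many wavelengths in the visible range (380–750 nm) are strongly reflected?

7

Ray reflecting at the top interface goes from n = 1.757 toward n = 1.373: no phase shift.
Ray reflecting at the bottom interface goes from n = 1.373 toward n = 1.598: a half-wave phase shift.
Exactly one π shift → a net half-wave offset.
For maximum reflection here: 2 n t = (m + ½) λ.
λ = 2 n t / (m + ½) = 5300 / (m + ½) nm.
m=6: 815 nm (IR); m=7: 707 nm (visible); m=8: 624 nm (visible); m=9: 558 nm (visible); m=10: 505 nm (visible); m=11: 461 nm (visible); m=12: 424 nm (visible); m=13: 393 nm (visible); m=14: 366 nm (UV).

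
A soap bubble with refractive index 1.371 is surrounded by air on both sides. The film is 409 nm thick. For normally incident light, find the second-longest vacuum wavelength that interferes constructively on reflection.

Ray reflecting at the top interface goes from n = 1.0 toward n = 1.371: a half-wave phase shift.
Bottom surface (1.371 → 1.0): reflection off a lower-index medium gives no phase shift.
The two reflections differ by half a wavelength.
So the condition for constructive reflection is 2 n t = (m + ½) λ.
λ = 2 n t / (m + ½). The second-longest wavelength is m = 1: λ = 2 × 1.371 × 409 / 1.50 = 748 nm.

748 nm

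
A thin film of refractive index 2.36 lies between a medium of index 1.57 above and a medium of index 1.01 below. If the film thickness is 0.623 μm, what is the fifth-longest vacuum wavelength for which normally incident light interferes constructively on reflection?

653 nm

At the upper boundary (n = 1.57 to n = 2.36) the reflected ray undergoes a half-wave phase shift.
Bottom surface (2.36 → 1.01): reflection off a lower-index medium gives no phase shift.
Net: one phase inversion between the two reflected rays.
With one net inversion, constructive interference in reflection requires 2 n t = (m + ½) λ.
λ = 2 n t / (m + ½). The fifth-longest wavelength is m = 4: λ = 2 × 2.36 × 623 / 4.50 = 653 nm.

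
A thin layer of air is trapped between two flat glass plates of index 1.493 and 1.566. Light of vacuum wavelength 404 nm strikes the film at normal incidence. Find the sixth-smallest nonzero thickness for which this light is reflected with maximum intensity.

1111 nm

At the upper boundary (n = 1.493 to n = 1.0) the reflected ray undergoes no phase shift.
Bottom surface (1.0 → 1.566): reflection off a higher-index medium gives a half-wave phase shift.
Net: one phase inversion between the two reflected rays.
With one net inversion, constructive interference in reflection requires 2 n t = (m + ½) λ.
The sixth-smallest nonzero thickness corresponds to m = 5: t = (m + ½) λ / (2 n) = 5.50 × 404 / (2 × 1.0) = 1111 nm.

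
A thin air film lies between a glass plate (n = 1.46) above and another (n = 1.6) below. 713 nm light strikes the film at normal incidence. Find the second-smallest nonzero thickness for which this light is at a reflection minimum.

Top surface (1.46 → 1.0): reflection off a lower-index medium gives no phase shift.
At the lower boundary (n = 1.0 to n = 1.6) the reflected ray undergoes a half-wave phase shift.
Net: one phase inversion between the two reflected rays.
So the condition for destructive reflection is 2 n t = m λ.
The second-smallest nonzero thickness corresponds to m = 2: t = m λ / (2 n) = 2.00 × 713 / (2 × 1.0) = 713 nm.

713 nm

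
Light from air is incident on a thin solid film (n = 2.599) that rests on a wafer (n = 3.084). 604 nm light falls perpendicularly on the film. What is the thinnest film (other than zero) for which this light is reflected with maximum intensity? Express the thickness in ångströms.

Top surface (1.0 → 2.599): reflection off a higher-index medium gives a half-wave phase shift.
At the lower boundary (n = 2.599 to n = 3.084) the reflected ray undergoes a half-wave phase shift.
Net: no relative phase inversion (both shifts match).
For strong reflection here: 2 n t = m λ.
Minimum nonzero at m = 1: t = λ / (2 n) = 604 / (2 × 2.599) = 116 nm.

1162 Å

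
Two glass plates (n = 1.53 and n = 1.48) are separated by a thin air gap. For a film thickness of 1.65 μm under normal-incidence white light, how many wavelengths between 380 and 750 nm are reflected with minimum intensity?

4

Top surface (1.53 → 1.0): reflection off a lower-index medium gives no phase shift.
Bottom surface (1.0 → 1.48): reflection off a higher-index medium gives a half-wave phase shift.
The two reflections differ by half a wavelength.
With one net inversion, destructive interference in reflection requires 2 n t = m λ.
λ = 2 n t / m = 3300 / m nm.
m=4: 825 nm (IR); m=5: 660 nm (visible); m=6: 550 nm (visible); m=7: 471 nm (visible); m=8: 413 nm (visible); m=9: 367 nm (UV).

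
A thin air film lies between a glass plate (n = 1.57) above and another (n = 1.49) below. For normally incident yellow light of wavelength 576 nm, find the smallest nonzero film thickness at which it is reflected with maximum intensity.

Top surface (1.57 → 1.0): reflection off a lower-index medium gives no phase shift.
Bottom surface (1.0 → 1.49): reflection off a higher-index medium gives a half-wave phase shift.
Exactly one π shift → a net half-wave offset.
So the condition for constructive reflection is 2 n t = (m + ½) λ.
Minimum at m = 0: t = λ / (4 n) = 576 / (4 × 1.0) = 144 nm.

144 nm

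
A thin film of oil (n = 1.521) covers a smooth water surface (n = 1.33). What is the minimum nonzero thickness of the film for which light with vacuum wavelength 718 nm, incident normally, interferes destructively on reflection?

236 nm

At the upper boundary (n = 1.0 to n = 1.521) the reflected ray undergoes a half-wave phase shift.
At the lower boundary (n = 1.521 to n = 1.33) the reflected ray undergoes no phase shift.
The two reflections differ by half a wavelength.
With one net inversion, destructive interference in reflection requires 2 n t = m λ.
Minimum nonzero at m = 1: t = λ / (2 n) = 718 / (2 × 1.521) = 236 nm.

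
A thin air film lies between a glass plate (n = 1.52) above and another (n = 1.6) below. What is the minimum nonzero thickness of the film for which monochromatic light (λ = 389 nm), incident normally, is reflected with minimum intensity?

Top surface (1.52 → 1.0): reflection off a lower-index medium gives no phase shift.
At the lower boundary (n = 1.0 to n = 1.6) the reflected ray undergoes a half-wave phase shift.
Exactly one π shift → a net half-wave offset.
For weak reflection here: 2 n t = m λ.
Minimum nonzero at m = 1: t = λ / (2 n) = 389 / (2 × 1.0) = 195 nm.

195 nm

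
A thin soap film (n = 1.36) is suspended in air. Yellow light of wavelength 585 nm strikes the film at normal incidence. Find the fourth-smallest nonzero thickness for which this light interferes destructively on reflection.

860 nm

At the upper boundary (n = 1.0 to n = 1.36) the reflected ray undergoes a half-wave phase shift.
Bottom surface (1.36 → 1.0): reflection off a lower-index medium gives no phase shift.
Net: one phase inversion between the two reflected rays.
With one net inversion, destructive interference in reflection requires 2 n t = m λ.
The fourth-smallest nonzero thickness corresponds to m = 4: t = m λ / (2 n) = 4.00 × 585 / (2 × 1.36) = 860 nm.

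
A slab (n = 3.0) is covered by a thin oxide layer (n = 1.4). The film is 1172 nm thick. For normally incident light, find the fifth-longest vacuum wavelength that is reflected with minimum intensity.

Ray reflecting at the top interface goes from n = 1.0 toward n = 1.4: a half-wave phase shift.
Bottom surface (1.4 → 3.0): reflection off a higher-index medium gives a half-wave phase shift.
The two reflections carry the same phase change, so no net offset.
For minimum reflection here: 2 n t = (m + ½) λ.
λ = 2 n t / (m + ½). The fifth-longest wavelength is m = 4: λ = 2 × 1.4 × 1172 / 4.50 = 729 nm.

729 nm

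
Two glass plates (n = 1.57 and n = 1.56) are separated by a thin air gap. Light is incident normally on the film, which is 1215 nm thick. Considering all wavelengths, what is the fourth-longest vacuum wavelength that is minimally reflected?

At the upper boundary (n = 1.57 to n = 1.0) the reflected ray undergoes no phase shift.
Ray reflecting at the bottom interface goes from n = 1.0 toward n = 1.56: a half-wave phase shift.
Net: one phase inversion between the two reflected rays.
For minimum reflection here: 2 n t = m λ.
λ = 2 n t / m. The fourth-longest wavelength is m = 4: λ = 2 × 1.0 × 1215 / 4.00 = 608 nm.

608 nm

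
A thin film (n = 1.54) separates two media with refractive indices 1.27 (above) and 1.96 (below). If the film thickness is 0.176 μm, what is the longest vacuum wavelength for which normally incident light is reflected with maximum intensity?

542 nm

At the upper boundary (n = 1.27 to n = 1.54) the reflected ray undergoes a half-wave phase shift.
Ray reflecting at the bottom interface goes from n = 1.54 toward n = 1.96: a half-wave phase shift.
The two reflections carry the same phase change, so no net offset.
So the condition for constructive reflection is 2 n t = m λ.
λ = 2 n t / m. The longest wavelength is m = 1: λ = 2 × 1.54 × 176 / 1.00 = 542 nm.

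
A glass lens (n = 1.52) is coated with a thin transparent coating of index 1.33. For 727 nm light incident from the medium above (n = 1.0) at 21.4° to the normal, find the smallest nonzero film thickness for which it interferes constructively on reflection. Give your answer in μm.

Top surface (1.0 → 1.33): reflection off a higher-index medium gives a half-wave phase shift.
Ray reflecting at the bottom interface goes from n = 1.33 toward n = 1.52: a half-wave phase shift.
Zero or two π shifts → no net half-wave offset.
For maximum reflection here: 2 n t cos θ_r = m λ.
Snell's law: 1.0 sin 21.4° = 1.33 sin θ_r → sin θ_r = 0.274, cos θ_r = 0.962.
Minimum nonzero at m = 1: t = λ / (2 n cos θ_r) = 727 / (2 × 1.33 × 0.962) = 284 nm.

0.284 μm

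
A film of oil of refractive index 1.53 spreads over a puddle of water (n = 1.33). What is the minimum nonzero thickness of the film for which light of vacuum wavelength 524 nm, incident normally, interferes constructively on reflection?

85.6 nm

Ray reflecting at the top interface goes from n = 1.0 toward n = 1.53: a half-wave phase shift.
Bottom surface (1.53 → 1.33): reflection off a lower-index medium gives no phase shift.
Exactly one π shift → a net half-wave offset.
So the condition for constructive reflection is 2 n t = (m + ½) λ.
Minimum at m = 0: t = λ / (4 n) = 524 / (4 × 1.53) = 85.6 nm.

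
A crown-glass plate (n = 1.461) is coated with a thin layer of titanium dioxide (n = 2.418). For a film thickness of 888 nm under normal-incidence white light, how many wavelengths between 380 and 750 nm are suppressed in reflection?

6

Ray reflecting at the top interface goes from n = 1.0 toward n = 2.418: a half-wave phase shift.
At the lower boundary (n = 2.418 to n = 1.461) the reflected ray undergoes no phase shift.
The two reflections differ by half a wavelength.
So the condition for destructive reflection is 2 n t = m λ.
λ = 2 n t / m = 4294 / m nm.
m=5: 859 nm (IR); m=6: 716 nm (visible); m=7: 613 nm (visible); m=8: 537 nm (visible); m=9: 477 nm (visible); m=10: 429 nm (visible); m=11: 390 nm (visible); m=12: 358 nm (UV).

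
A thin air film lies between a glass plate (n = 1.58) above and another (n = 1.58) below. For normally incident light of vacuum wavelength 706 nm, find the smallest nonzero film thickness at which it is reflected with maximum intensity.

177 nm

Top surface (1.58 → 1.0): reflection off a lower-index medium gives no phase shift.
Bottom surface (1.0 → 1.58): reflection off a higher-index medium gives a half-wave phase shift.
Net: one phase inversion between the two reflected rays.
With one net inversion, constructive interference in reflection requires 2 n t = (m + ½) λ.
Minimum at m = 0: t = λ / (4 n) = 706 / (4 × 1.0) = 177 nm.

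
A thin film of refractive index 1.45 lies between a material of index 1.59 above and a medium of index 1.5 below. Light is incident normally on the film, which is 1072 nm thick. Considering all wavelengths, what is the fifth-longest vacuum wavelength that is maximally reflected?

Ray reflecting at the top interface goes from n = 1.59 toward n = 1.45: no phase shift.
Bottom surface (1.45 → 1.5): reflection off a higher-index medium gives a half-wave phase shift.
Exactly one π shift → a net half-wave offset.
With one net inversion, constructive interference in reflection requires 2 n t = (m + ½) λ.
λ = 2 n t / (m + ½). The fifth-longest wavelength is m = 4: λ = 2 × 1.45 × 1072 / 4.50 = 691 nm.

691 nm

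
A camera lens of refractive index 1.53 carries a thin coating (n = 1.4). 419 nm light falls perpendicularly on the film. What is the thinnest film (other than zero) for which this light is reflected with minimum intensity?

74.8 nm

Top surface (1.0 → 1.4): reflection off a higher-index medium gives a half-wave phase shift.
Ray reflecting at the bottom interface goes from n = 1.4 toward n = 1.53: a half-wave phase shift.
Net: no relative phase inversion (both shifts match).
So the condition for destructive reflection is 2 n t = (m + ½) λ.
Minimum at m = 0: t = λ / (4 n) = 419 / (4 × 1.4) = 74.8 nm.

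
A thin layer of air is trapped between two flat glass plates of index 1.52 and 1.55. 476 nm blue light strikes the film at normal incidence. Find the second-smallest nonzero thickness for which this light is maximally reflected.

357 nm

Top surface (1.52 → 1.0): reflection off a lower-index medium gives no phase shift.
Ray reflecting at the bottom interface goes from n = 1.0 toward n = 1.55: a half-wave phase shift.
Exactly one π shift → a net half-wave offset.
For bright reflection here: 2 n t = (m + ½) λ.
The second-smallest nonzero thickness corresponds to m = 1: t = (m + ½) λ / (2 n) = 1.50 × 476 / (2 × 1.0) = 357 nm.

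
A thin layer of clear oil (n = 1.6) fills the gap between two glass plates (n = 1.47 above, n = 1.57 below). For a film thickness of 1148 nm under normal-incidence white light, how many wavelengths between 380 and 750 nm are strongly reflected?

5

At the upper boundary (n = 1.47 to n = 1.6) the reflected ray undergoes a half-wave phase shift.
Ray reflecting at the bottom interface goes from n = 1.6 toward n = 1.57: no phase shift.
Net: one phase inversion between the two reflected rays.
So the condition for constructive reflection is 2 n t = (m + ½) λ.
λ = 2 n t / (m + ½) = 3674 / (m + ½) nm.
m=4: 816 nm (IR); m=5: 668 nm (visible); m=6: 565 nm (visible); m=7: 490 nm (visible); m=8: 432 nm (visible); m=9: 387 nm (visible); m=10: 350 nm (UV).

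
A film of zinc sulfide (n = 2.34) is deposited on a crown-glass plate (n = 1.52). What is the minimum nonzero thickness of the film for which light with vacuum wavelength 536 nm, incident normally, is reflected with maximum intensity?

Top surface (1.0 → 2.34): reflection off a higher-index medium gives a half-wave phase shift.
Ray reflecting at the bottom interface goes from n = 2.34 toward n = 1.52: no phase shift.
Exactly one π shift → a net half-wave offset.
So the condition for constructive reflection is 2 n t = (m + ½) λ.
Minimum at m = 0: t = λ / (4 n) = 536 / (4 × 2.34) = 57.3 nm.

57.3 nm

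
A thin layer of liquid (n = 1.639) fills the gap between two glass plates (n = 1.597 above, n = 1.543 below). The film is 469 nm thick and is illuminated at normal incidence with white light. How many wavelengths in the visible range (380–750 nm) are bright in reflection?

Ray reflecting at the top interface goes from n = 1.597 toward n = 1.639: a half-wave phase shift.
Ray reflecting at the bottom interface goes from n = 1.639 toward n = 1.543: no phase shift.
Net: one phase inversion between the two reflected rays.
For bright reflection here: 2 n t = (m + ½) λ.
λ = 2 n t / (m + ½) = 1537 / (m + ½) nm.
m=1: 1025 nm (IR); m=2: 615 nm (visible); m=3: 439 nm (visible); m=4: 342 nm (UV).

2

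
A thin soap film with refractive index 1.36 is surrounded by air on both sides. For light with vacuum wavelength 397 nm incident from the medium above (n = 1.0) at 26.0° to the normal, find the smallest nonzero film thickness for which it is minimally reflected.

154 nm

Top surface (1.0 → 1.36): reflection off a higher-index medium gives a half-wave phase shift.
Ray reflecting at the bottom interface goes from n = 1.36 toward n = 1.0: no phase shift.
Exactly one π shift → a net half-wave offset.
So the condition for destructive reflection is 2 n t cos θ_r = m λ.
Snell's law: 1.0 sin 26.0° = 1.36 sin θ_r → sin θ_r = 0.322, cos θ_r = 0.947.
Minimum nonzero at m = 1: t = λ / (2 n cos θ_r) = 397 / (2 × 1.36 × 0.947) = 154 nm.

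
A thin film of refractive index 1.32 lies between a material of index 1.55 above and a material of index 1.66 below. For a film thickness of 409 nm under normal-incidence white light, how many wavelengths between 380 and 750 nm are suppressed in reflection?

1

Top surface (1.55 → 1.32): reflection off a lower-index medium gives no phase shift.
Ray reflecting at the bottom interface goes from n = 1.32 toward n = 1.66: a half-wave phase shift.
The two reflections differ by half a wavelength.
With one net inversion, destructive interference in reflection requires 2 n t = m λ.
λ = 2 n t / m = 1080 / m nm.
m=1: 1080 nm (IR); m=2: 540 nm (visible); m=3: 360 nm (UV).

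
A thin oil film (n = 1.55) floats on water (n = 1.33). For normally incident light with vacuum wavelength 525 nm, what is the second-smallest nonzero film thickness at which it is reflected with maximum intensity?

254 nm

Top surface (1.0 → 1.55): reflection off a higher-index medium gives a half-wave phase shift.
Ray reflecting at the bottom interface goes from n = 1.55 toward n = 1.33: no phase shift.
Net: one phase inversion between the two reflected rays.
So the condition for constructive reflection is 2 n t = (m + ½) λ.
The second-smallest nonzero thickness corresponds to m = 1: t = (m + ½) λ / (2 n) = 1.50 × 525 / (2 × 1.55) = 254 nm.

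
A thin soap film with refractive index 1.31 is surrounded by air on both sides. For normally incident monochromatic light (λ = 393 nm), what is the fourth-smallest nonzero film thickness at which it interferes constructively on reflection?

525 nm

Ray reflecting at the top interface goes from n = 1.0 toward n = 1.31: a half-wave phase shift.
Bottom surface (1.31 → 1.0): reflection off a lower-index medium gives no phase shift.
Exactly one π shift → a net half-wave offset.
For bright reflection here: 2 n t = (m + ½) λ.
The fourth-smallest nonzero thickness corresponds to m = 3: t = (m + ½) λ / (2 n) = 3.50 × 393 / (2 × 1.31) = 525 nm.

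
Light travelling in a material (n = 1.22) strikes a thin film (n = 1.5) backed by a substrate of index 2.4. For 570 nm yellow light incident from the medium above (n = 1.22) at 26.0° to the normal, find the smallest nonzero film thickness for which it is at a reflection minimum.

102 nm

Top surface (1.22 → 1.5): reflection off a higher-index medium gives a half-wave phase shift.
At the lower boundary (n = 1.5 to n = 2.4) the reflected ray undergoes a half-wave phase shift.
Zero or two π shifts → no net half-wave offset.
With no net inversion, destructive interference in reflection requires 2 n t cos θ_r = (m + ½) λ.
Snell's law: 1.22 sin 26.0° = 1.5 sin θ_r → sin θ_r = 0.357, cos θ_r = 0.934.
Minimum at m = 0: t = λ / (4 n cos θ_r) = 570 / (4 × 1.5 × 0.934) = 102 nm.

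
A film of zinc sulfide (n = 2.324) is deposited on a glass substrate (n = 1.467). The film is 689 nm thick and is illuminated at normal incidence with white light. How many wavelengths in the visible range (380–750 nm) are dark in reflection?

Ray reflecting at the top interface goes from n = 1.0 toward n = 2.324: a half-wave phase shift.
At the lower boundary (n = 2.324 to n = 1.467) the reflected ray undergoes no phase shift.
Exactly one π shift → a net half-wave offset.
So the condition for destructive reflection is 2 n t = m λ.
λ = 2 n t / m = 3202 / m nm.
m=4: 801 nm (IR); m=5: 640 nm (visible); m=6: 534 nm (visible); m=7: 457 nm (visible); m=8: 400 nm (visible); m=9: 356 nm (UV).

4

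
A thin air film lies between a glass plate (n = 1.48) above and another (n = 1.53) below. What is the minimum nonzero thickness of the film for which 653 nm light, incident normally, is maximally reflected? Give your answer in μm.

0.163 μm

At the upper boundary (n = 1.48 to n = 1.0) the reflected ray undergoes no phase shift.
At the lower boundary (n = 1.0 to n = 1.53) the reflected ray undergoes a half-wave phase shift.
Exactly one π shift → a net half-wave offset.
So the condition for constructive reflection is 2 n t = (m + ½) λ.
Minimum at m = 0: t = λ / (4 n) = 653 / (4 × 1.0) = 163 nm.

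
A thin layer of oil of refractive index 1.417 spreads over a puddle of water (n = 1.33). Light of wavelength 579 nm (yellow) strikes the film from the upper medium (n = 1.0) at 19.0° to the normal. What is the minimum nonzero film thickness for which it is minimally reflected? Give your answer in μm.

0.210 μm

At the upper boundary (n = 1.0 to n = 1.417) the reflected ray undergoes a half-wave phase shift.
Bottom surface (1.417 → 1.33): reflection off a lower-index medium gives no phase shift.
Net: one phase inversion between the two reflected rays.
With one net inversion, destructive interference in reflection requires 2 n t cos θ_r = m λ.
Snell's law: 1.0 sin 19.0° = 1.417 sin θ_r → sin θ_r = 0.230, cos θ_r = 0.973.
Minimum nonzero at m = 1: t = λ / (2 n cos θ_r) = 579 / (2 × 1.417 × 0.973) = 210 nm.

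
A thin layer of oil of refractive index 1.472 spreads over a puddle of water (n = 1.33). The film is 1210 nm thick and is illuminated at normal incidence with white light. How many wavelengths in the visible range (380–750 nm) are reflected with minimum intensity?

5

At the upper boundary (n = 1.0 to n = 1.472) the reflected ray undergoes a half-wave phase shift.
Bottom surface (1.472 → 1.33): reflection off a lower-index medium gives no phase shift.
Net: one phase inversion between the two reflected rays.
With one net inversion, destructive interference in reflection requires 2 n t = m λ.
λ = 2 n t / m = 3562 / m nm.
m=4: 891 nm (IR); m=5: 712 nm (visible); m=6: 594 nm (visible); m=7: 509 nm (visible); m=8: 445 nm (visible); m=9: 396 nm (visible); m=10: 356 nm (UV).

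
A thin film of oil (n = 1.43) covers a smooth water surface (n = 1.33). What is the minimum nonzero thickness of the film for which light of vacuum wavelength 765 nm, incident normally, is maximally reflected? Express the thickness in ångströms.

1337 Å

At the upper boundary (n = 1.0 to n = 1.43) the reflected ray undergoes a half-wave phase shift.
Ray reflecting at the bottom interface goes from n = 1.43 toward n = 1.33: no phase shift.
The two reflections differ by half a wavelength.
With one net inversion, constructive interference in reflection requires 2 n t = (m + ½) λ.
Minimum at m = 0: t = λ / (4 n) = 765 / (4 × 1.43) = 134 nm.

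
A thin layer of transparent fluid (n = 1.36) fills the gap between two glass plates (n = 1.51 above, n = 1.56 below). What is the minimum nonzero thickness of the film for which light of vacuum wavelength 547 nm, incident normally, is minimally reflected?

201 nm

At the upper boundary (n = 1.51 to n = 1.36) the reflected ray undergoes no phase shift.
Bottom surface (1.36 → 1.56): reflection off a higher-index medium gives a half-wave phase shift.
Net: one phase inversion between the two reflected rays.
For dark reflection here: 2 n t = m λ.
Minimum nonzero at m = 1: t = λ / (2 n) = 547 / (2 × 1.36) = 201 nm.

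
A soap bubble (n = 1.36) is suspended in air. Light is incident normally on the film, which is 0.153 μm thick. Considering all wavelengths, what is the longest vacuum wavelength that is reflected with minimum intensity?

416 nm

Ray reflecting at the top interface goes from n = 1.0 toward n = 1.36: a half-wave phase shift.
Bottom surface (1.36 → 1.0): reflection off a lower-index medium gives no phase shift.
The two reflections differ by half a wavelength.
So the condition for destructive reflection is 2 n t = m λ.
λ = 2 n t / m. The longest wavelength is m = 1: λ = 2 × 1.36 × 153 / 1.00 = 416 nm.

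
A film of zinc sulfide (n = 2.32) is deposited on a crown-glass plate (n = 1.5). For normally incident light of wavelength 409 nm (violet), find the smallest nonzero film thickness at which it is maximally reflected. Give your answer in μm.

Top surface (1.0 → 2.32): reflection off a higher-index medium gives a half-wave phase shift.
Ray reflecting at the bottom interface goes from n = 2.32 toward n = 1.5: no phase shift.
Net: one phase inversion between the two reflected rays.
For strong reflection here: 2 n t = (m + ½) λ.
Minimum at m = 0: t = λ / (4 n) = 409 / (4 × 2.32) = 44.1 nm.

0.0441 μm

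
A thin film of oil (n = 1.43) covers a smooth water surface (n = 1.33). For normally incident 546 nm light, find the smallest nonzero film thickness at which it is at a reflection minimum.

191 nm

At the upper boundary (n = 1.0 to n = 1.43) the reflected ray undergoes a half-wave phase shift.
At the lower boundary (n = 1.43 to n = 1.33) the reflected ray undergoes no phase shift.
The two reflections differ by half a wavelength.
With one net inversion, destructive interference in reflection requires 2 n t = m λ.
Minimum nonzero at m = 1: t = λ / (2 n) = 546 / (2 × 1.43) = 191 nm.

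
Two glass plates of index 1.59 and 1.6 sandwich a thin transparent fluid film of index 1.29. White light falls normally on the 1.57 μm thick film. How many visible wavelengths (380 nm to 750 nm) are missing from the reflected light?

Top surface (1.59 → 1.29): reflection off a lower-index medium gives no phase shift.
Bottom surface (1.29 → 1.6): reflection off a higher-index medium gives a half-wave phase shift.
Net: one phase inversion between the two reflected rays.
With one net inversion, destructive interference in reflection requires 2 n t = m λ.
λ = 2 n t / m = 4051 / m nm.
m=5: 810 nm (IR); m=6: 675 nm (visible); m=7: 579 nm (visible); m=8: 506 nm (visible); m=9: 450 nm (visible); m=10: 405 nm (visible); m=11: 368 nm (UV).

5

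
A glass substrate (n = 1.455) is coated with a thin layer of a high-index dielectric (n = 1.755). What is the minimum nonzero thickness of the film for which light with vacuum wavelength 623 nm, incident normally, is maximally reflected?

88.7 nm

Ray reflecting at the top interface goes from n = 1.0 toward n = 1.755: a half-wave phase shift.
Ray reflecting at the bottom interface goes from n = 1.755 toward n = 1.455: no phase shift.
Exactly one π shift → a net half-wave offset.
For strong reflection here: 2 n t = (m + ½) λ.
Minimum at m = 0: t = λ / (4 n) = 623 / (4 × 1.755) = 88.7 nm.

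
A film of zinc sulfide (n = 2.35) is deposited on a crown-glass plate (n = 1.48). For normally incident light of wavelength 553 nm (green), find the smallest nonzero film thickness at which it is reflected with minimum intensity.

118 nm

Ray reflecting at the top interface goes from n = 1.0 toward n = 2.35: a half-wave phase shift.
At the lower boundary (n = 2.35 to n = 1.48) the reflected ray undergoes no phase shift.
The two reflections differ by half a wavelength.
So the condition for destructive reflection is 2 n t = m λ.
Minimum nonzero at m = 1: t = λ / (2 n) = 553 / (2 × 2.35) = 118 nm.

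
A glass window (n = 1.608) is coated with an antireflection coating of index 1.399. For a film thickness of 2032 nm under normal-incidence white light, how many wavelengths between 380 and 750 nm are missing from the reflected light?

7

Ray reflecting at the top interface goes from n = 1.0 toward n = 1.399: a half-wave phase shift.
Bottom surface (1.399 → 1.608): reflection off a higher-index medium gives a half-wave phase shift.
Zero or two π shifts → no net half-wave offset.
For weak reflection here: 2 n t = (m + ½) λ.
λ = 2 n t / (m + ½) = 5686 / (m + ½) nm.
m=7: 758 nm (IR); m=8: 669 nm (visible); m=9: 598 nm (visible); m=10: 541 nm (visible); m=11: 494 nm (visible); m=12: 455 nm (visible); m=13: 421 nm (visible); m=14: 392 nm (visible); m=15: 367 nm (UV).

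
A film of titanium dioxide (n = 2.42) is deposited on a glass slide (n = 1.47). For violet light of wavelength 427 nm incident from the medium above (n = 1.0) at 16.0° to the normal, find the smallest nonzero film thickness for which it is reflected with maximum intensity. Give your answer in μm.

0.0444 μm

Ray reflecting at the top interface goes from n = 1.0 toward n = 2.42: a half-wave phase shift.
Bottom surface (2.42 → 1.47): reflection off a lower-index medium gives no phase shift.
Exactly one π shift → a net half-wave offset.
So the condition for constructive reflection is 2 n t cos θ_r = (m + ½) λ.
Snell's law: 1.0 sin 16.0° = 2.42 sin θ_r → sin θ_r = 0.114, cos θ_r = 0.993.
Minimum at m = 0: t = λ / (4 n cos θ_r) = 427 / (4 × 2.42 × 0.993) = 44.4 nm.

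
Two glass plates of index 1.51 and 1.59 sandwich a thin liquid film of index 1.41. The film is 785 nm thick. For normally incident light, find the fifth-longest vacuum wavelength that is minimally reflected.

Top surface (1.51 → 1.41): reflection off a lower-index medium gives no phase shift.
Bottom surface (1.41 → 1.59): reflection off a higher-index medium gives a half-wave phase shift.
Net: one phase inversion between the two reflected rays.
With one net inversion, destructive interference in reflection requires 2 n t = m λ.
λ = 2 n t / m. The fifth-longest wavelength is m = 5: λ = 2 × 1.41 × 785 / 5.00 = 443 nm.

443 nm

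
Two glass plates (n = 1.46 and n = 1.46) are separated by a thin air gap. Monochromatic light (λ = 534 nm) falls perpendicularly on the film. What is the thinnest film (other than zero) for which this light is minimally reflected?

267 nm

Top surface (1.46 → 1.0): reflection off a lower-index medium gives no phase shift.
At the lower boundary (n = 1.0 to n = 1.46) the reflected ray undergoes a half-wave phase shift.
The two reflections differ by half a wavelength.
With one net inversion, destructive interference in reflection requires 2 n t = m λ.
Minimum nonzero at m = 1: t = λ / (2 n) = 534 / (2 × 1.0) = 267 nm.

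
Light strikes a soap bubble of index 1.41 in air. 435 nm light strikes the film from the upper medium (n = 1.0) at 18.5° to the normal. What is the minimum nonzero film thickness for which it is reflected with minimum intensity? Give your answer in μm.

0.158 μm

Ray reflecting at the top interface goes from n = 1.0 toward n = 1.41: a half-wave phase shift.
At the lower boundary (n = 1.41 to n = 1.0) the reflected ray undergoes no phase shift.
The two reflections differ by half a wavelength.
With one net inversion, destructive interference in reflection requires 2 n t cos θ_r = m λ.
Snell's law: 1.0 sin 18.5° = 1.41 sin θ_r → sin θ_r = 0.225, cos θ_r = 0.974.
Minimum nonzero at m = 1: t = λ / (2 n cos θ_r) = 435 / (2 × 1.41 × 0.974) = 158 nm.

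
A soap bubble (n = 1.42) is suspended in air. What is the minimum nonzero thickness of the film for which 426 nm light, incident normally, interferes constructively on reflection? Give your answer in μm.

0.0750 μm

Top surface (1.0 → 1.42): reflection off a higher-index medium gives a half-wave phase shift.
Bottom surface (1.42 → 1.0): reflection off a lower-index medium gives no phase shift.
The two reflections differ by half a wavelength.
So the condition for constructive reflection is 2 n t = (m + ½) λ.
Minimum at m = 0: t = λ / (4 n) = 426 / (4 × 1.42) = 75.0 nm.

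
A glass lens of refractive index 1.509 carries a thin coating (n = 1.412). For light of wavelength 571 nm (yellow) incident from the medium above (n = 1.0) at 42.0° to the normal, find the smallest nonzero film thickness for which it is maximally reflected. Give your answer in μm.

Ray reflecting at the top interface goes from n = 1.0 toward n = 1.412: a half-wave phase shift.
Ray reflecting at the bottom interface goes from n = 1.412 toward n = 1.509: a half-wave phase shift.
Net: no relative phase inversion (both shifts match).
So the condition for constructive reflection is 2 n t cos θ_r = m λ.
Snell's law: 1.0 sin 42.0° = 1.412 sin θ_r → sin θ_r = 0.474, cos θ_r = 0.881.
Minimum nonzero at m = 1: t = λ / (2 n cos θ_r) = 571 / (2 × 1.412 × 0.881) = 230 nm.

0.230 μm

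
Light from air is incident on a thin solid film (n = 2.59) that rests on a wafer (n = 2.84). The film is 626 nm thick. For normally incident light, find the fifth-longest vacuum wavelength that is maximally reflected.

649 nm

Top surface (1.0 → 2.59): reflection off a higher-index medium gives a half-wave phase shift.
Ray reflecting at the bottom interface goes from n = 2.59 toward n = 2.84: a half-wave phase shift.
The two reflections carry the same phase change, so no net offset.
So the condition for constructive reflection is 2 n t = m λ.
λ = 2 n t / m. The fifth-longest wavelength is m = 5: λ = 2 × 2.59 × 626 / 5.00 = 649 nm.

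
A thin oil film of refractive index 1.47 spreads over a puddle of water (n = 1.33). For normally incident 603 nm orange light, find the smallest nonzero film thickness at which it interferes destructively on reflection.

At the upper boundary (n = 1.0 to n = 1.47) the reflected ray undergoes a half-wave phase shift.
Ray reflecting at the bottom interface goes from n = 1.47 toward n = 1.33: no phase shift.
The two reflections differ by half a wavelength.
For minimum reflection here: 2 n t = m λ.
Minimum nonzero at m = 1: t = λ / (2 n) = 603 / (2 × 1.47) = 205 nm.

205 nm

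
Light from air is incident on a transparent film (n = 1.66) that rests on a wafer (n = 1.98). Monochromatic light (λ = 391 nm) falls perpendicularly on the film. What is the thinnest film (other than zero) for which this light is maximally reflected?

118 nm

Ray reflecting at the top interface goes from n = 1.0 toward n = 1.66: a half-wave phase shift.
Bottom surface (1.66 → 1.98): reflection off a higher-index medium gives a half-wave phase shift.
Net: no relative phase inversion (both shifts match).
With no net inversion, constructive interference in reflection requires 2 n t = m λ.
Minimum nonzero at m = 1: t = λ / (2 n) = 391 / (2 × 1.66) = 118 nm.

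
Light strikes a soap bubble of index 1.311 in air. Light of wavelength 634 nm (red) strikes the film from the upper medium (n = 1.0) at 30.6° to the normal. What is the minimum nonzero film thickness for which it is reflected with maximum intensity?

131 nm

Ray reflecting at the top interface goes from n = 1.0 toward n = 1.311: a half-wave phase shift.
Ray reflecting at the bottom interface goes from n = 1.311 toward n = 1.0: no phase shift.
Net: one phase inversion between the two reflected rays.
So the condition for constructive reflection is 2 n t cos θ_r = (m + ½) λ.
Snell's law: 1.0 sin 30.6° = 1.311 sin θ_r → sin θ_r = 0.388, cos θ_r = 0.922.
Minimum at m = 0: t = λ / (4 n cos θ_r) = 634 / (4 × 1.311 × 0.922) = 131 nm.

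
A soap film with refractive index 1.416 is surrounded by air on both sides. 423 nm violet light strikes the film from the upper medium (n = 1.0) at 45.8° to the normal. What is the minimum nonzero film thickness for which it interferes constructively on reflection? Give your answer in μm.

0.0866 μm

Top surface (1.0 → 1.416): reflection off a higher-index medium gives a half-wave phase shift.
At the lower boundary (n = 1.416 to n = 1.0) the reflected ray undergoes no phase shift.
The two reflections differ by half a wavelength.
So the condition for constructive reflection is 2 n t cos θ_r = (m + ½) λ.
Snell's law: 1.0 sin 45.8° = 1.416 sin θ_r → sin θ_r = 0.506, cos θ_r = 0.862.
Minimum at m = 0: t = λ / (4 n cos θ_r) = 423 / (4 × 1.416 × 0.862) = 86.6 nm.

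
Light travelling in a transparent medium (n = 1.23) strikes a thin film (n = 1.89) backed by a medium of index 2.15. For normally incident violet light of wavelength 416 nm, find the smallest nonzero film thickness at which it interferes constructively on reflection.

At the upper boundary (n = 1.23 to n = 1.89) the reflected ray undergoes a half-wave phase shift.
Bottom surface (1.89 → 2.15): reflection off a higher-index medium gives a half-wave phase shift.
Net: no relative phase inversion (both shifts match).
With no net inversion, constructive interference in reflection requires 2 n t = m λ.
Minimum nonzero at m = 1: t = λ / (2 n) = 416 / (2 × 1.89) = 110 nm.

110 nm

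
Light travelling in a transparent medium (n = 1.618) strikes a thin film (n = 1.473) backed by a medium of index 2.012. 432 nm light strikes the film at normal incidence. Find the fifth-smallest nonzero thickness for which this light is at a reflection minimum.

Ray reflecting at the top interface goes from n = 1.618 toward n = 1.473: no phase shift.
Bottom surface (1.473 → 2.012): reflection off a higher-index medium gives a half-wave phase shift.
The two reflections differ by half a wavelength.
So the condition for destructive reflection is 2 n t = m λ.
The fifth-smallest nonzero thickness corresponds to m = 5: t = m λ / (2 n) = 5.00 × 432 / (2 × 1.473) = 733 nm.

733 nm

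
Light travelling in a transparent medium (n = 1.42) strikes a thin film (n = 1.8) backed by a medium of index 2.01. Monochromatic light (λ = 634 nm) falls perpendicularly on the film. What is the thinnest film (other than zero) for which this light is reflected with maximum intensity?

176 nm

At the upper boundary (n = 1.42 to n = 1.8) the reflected ray undergoes a half-wave phase shift.
At the lower boundary (n = 1.8 to n = 2.01) the reflected ray undergoes a half-wave phase shift.
Net: no relative phase inversion (both shifts match).
So the condition for constructive reflection is 2 n t = m λ.
Minimum nonzero at m = 1: t = λ / (2 n) = 634 / (2 × 1.8) = 176 nm.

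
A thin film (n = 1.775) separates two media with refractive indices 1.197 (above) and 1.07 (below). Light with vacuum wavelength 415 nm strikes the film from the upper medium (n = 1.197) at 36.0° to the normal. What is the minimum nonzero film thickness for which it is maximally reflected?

63.7 nm

At the upper boundary (n = 1.197 to n = 1.775) the reflected ray undergoes a half-wave phase shift.
Bottom surface (1.775 → 1.07): reflection off a lower-index medium gives no phase shift.
Net: one phase inversion between the two reflected rays.
So the condition for constructive reflection is 2 n t cos θ_r = (m + ½) λ.
Snell's law: 1.197 sin 36.0° = 1.775 sin θ_r → sin θ_r = 0.396, cos θ_r = 0.918.
Minimum at m = 0: t = λ / (4 n cos θ_r) = 415 / (4 × 1.775 × 0.918) = 63.7 nm.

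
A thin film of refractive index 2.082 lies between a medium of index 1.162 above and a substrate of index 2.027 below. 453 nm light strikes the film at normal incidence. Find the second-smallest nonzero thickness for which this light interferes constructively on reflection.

Top surface (1.162 → 2.082): reflection off a higher-index medium gives a half-wave phase shift.
Bottom surface (2.082 → 2.027): reflection off a lower-index medium gives no phase shift.
Net: one phase inversion between the two reflected rays.
So the condition for constructive reflection is 2 n t = (m + ½) λ.
The second-smallest nonzero thickness corresponds to m = 1: t = (m + ½) λ / (2 n) = 1.50 × 453 / (2 × 2.082) = 163 nm.

163 nm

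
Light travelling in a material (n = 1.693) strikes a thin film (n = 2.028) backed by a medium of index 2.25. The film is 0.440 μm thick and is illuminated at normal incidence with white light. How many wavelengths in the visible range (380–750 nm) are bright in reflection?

Top surface (1.693 → 2.028): reflection off a higher-index medium gives a half-wave phase shift.
At the lower boundary (n = 2.028 to n = 2.25) the reflected ray undergoes a half-wave phase shift.
Zero or two π shifts → no net half-wave offset.
So the condition for constructive reflection is 2 n t = m λ.
λ = 2 n t / m = 1785 / m nm.
m=2: 892 nm (IR); m=3: 595 nm (visible); m=4: 446 nm (visible); m=5: 357 nm (UV).

2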